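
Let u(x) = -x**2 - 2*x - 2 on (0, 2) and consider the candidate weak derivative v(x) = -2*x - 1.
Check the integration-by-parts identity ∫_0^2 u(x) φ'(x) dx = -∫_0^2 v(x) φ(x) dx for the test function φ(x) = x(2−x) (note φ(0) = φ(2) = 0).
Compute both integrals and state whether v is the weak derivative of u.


LHS = 16/3, RHS = 4. No, v is not the weak derivative of u.

u(x) = -x**2 - 2*x - 2, classical derivative u'(x) = -2*x - 2.
φ(x) = x(2−x), so φ'(x) = 2 - 2*x.
Note φ(0) = φ(2) = 0, so the boundary term u·φ vanishes.
LHS = ∫_0^2 u(x) φ'(x) dx = ∫_0^2 (2*x^3 + 2*x^2 - 4) dx. Term by term:
  ∫_0^2 2*x^3 dx = 8;  ∫_0^2 2*x^2 dx = 16/3;  ∫_0^2 -4 dx = -8.
Sum: 8 + 16/3 − 8 = 16/3.
So LHS = 16/3.
∫_0^2 v(x) φ(x) dx = ∫_0^2 (2*x^3 - 3*x^2 - 2*x) dx. Term by term:
  ∫_0^2 2*x^3 dx = 8;  ∫_0^2 -3*x^2 dx = -8;  ∫_0^2 -2*x dx = -4.
Sum: 8 − 8 − 4 = -4.
So RHS = -∫_0^2 v(x) φ(x) dx = 4.
LHS − RHS = 4/3 ≠ 0, so the identity fails.
(For a valid weak derivative the identity must hold for EVERY test function, in particular this one. The failure shows v is NOT the weak derivative of u.)
Correct weak derivative would be u'(x) = -2*x - 2.


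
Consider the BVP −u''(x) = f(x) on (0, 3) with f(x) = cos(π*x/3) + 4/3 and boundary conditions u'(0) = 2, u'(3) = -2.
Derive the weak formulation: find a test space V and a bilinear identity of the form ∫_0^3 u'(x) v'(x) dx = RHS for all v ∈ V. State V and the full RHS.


V = H^1(0, 3) (v unrestricted at boundary; u is determined up to an additive constant); weak form: ∫_0^3 u'v' dx = ∫_0^3 (cos(π*x/3) + 4/3) v dx − 2·v(3) − 2·v(0) for all v ∈ V.

Multiply both sides by a test function v and integrate from 0 to 3:
  ∫_0^3 −u''(x) v(x) dx = ∫_0^3 f(x) v(x) dx.
Integrate the LHS by parts once:
  ∫_0^3 −u'' v dx = −[u'(x) v(x)]_0^3 + ∫_0^3 u'(x) v'(x) dx.
Thus ∫_0^3 u'(x) v'(x) dx = ∫_0^3 f(x) v(x) dx + [u'(x) v(x)]_0^3.
Choose V so that boundary terms are either known or forced to vanish.
u has inhomogeneous Neumann u'(0) = 2, u'(3) = -2. [u' v]_0^3 = (-2)·v(3) − (2)·v(0) = − 2·v(3) − 2·v(0). Take V = H^1(0, 3); boundary term becomes part of RHS.
Weak formulation: find u (satisfying any essential BC) such that ∫_0^3 u'(x) v'(x) dx = ∫_0^3 f v dx − 2·v(3) − 2·v(0) for all v ∈ V (Neumann data are natural BCs: they enter the RHS as boundary terms).
Substituting f(x) = cos(π*x/3) + 4/3, the right-hand side is ∫_0^3 (cos(π*x/3) + 4/3) v dx − 2·v(3) − 2·v(0).
Compatibility check (pure Neumann): taking v ≡ 1 ∈ V gives 0 = ∫_0^3 f dx + (-2) − (2), i.e. ∫_0^3 f dx must equal u'(0) − u'(3) = 4. Indeed ∫_0^3 (cos(π*x/3) + 4/3) dx = 4, so the data are compatible. The solution is then unique only up to an additive constant (fix it e.g. by requiring ∫_0^3 u dx = 0).


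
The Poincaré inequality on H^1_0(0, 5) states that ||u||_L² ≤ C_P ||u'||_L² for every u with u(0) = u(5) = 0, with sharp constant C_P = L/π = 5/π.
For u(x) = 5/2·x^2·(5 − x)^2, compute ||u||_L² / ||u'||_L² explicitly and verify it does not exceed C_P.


||u||_L² / ||u'||_L² = 5*sqrt(3)/6 < C_P = 5/π.

u(x) = 5/2·x^2·(5 − x)^2, so u'(x) = 5*x*(x - 5)*(2*x - 5).
u(x) = 5/2·x^2·(5 − x)^2 vanishes at x = 0 and x = 5, so u ∈ H^1_0(0, 5). Differentiate via the product rule and integrate the resulting polynomials term by term.
  ∫_0^5 u² dx = ∫_0^5 (25*x^8/4 - 125*x^7 + 1875*x^6/2 - 3125*x^5 + 15625*x^4/4) dx. Term by term:
    ∫_0^5 25*x^8/4 dx = 48828125/36;  ∫_0^5 -125*x^7 dx = -48828125/8;  ∫_0^5 1875*x^6/2 dx = 146484375/14;
    ∫_0^5 -3125*x^5 dx = -48828125/6;  ∫_0^5 15625*x^4/4 dx = 9765625/4.
  Sum: 48828125/36 − 48828125/8 + 146484375/14 − 48828125/6 + 9765625/4 = 9765625/504.
  ∫_0^5 (u')² dx = ∫_0^5 (100*x^6 - 1500*x^5 + 8125*x^4 - 18750*x^3 + 15625*x^2) dx. Term by term:
    ∫_0^5 100*x^6 dx = 7812500/7;  ∫_0^5 -1500*x^5 dx = -3906250;  ∫_0^5 8125*x^4 dx = 5078125;
    ∫_0^5 -18750*x^3 dx = -5859375/2;  ∫_0^5 15625*x^2 dx = 1953125/3.
  Sum: 7812500/7 − 3906250 + 5078125 − 5859375/2 + 1953125/3 = 390625/42.
∫_0^5 u² dx = 9765625/504, so ||u||_L² = 3125*sqrt(14)/84.
∫_0^5 (u')² dx = 390625/42, so ||u'||_L² = 625*sqrt(42)/42.
Ratio ||u||_L² / ||u'||_L² = 5*sqrt(3)/6.
Sharp Poincaré constant on H^1_0(0, 5) is C_P = L/π = 5/π, achieved by sin(π/5·x).
A polynomial bump cannot attain the sharp Poincaré constant (only the first sine eigenfunction does), so the ratio is strictly less than C_P, consistent with ||u||_L² ≤ C_P ||u'||_L².


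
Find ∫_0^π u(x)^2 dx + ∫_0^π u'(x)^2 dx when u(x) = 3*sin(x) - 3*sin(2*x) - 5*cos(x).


||u||_{H^1(0,π)}^2 = 80 + 113*π/2

u'(x) = 5*sin(x) + 3*cos(x) - 6*cos(2*x).
Expand u² and (u')² and integrate term by term on (0, π), using: for integers n ≥ 1, ∫_0^π sin²(nx) dx = ∫_0^π cos²(nx) dx = π/2; for n ≠ n', ∫_0^π sin(nx)sin(n'x) dx = ∫_0^π cos(nx)cos(n'x) dx = 0; and by product-to-sum, ∫_0^π sin(nx)cos(n'x) dx = ½∫_0^π [sin((n+n')x) + sin((n−n')x)] dx, which is 0 when n+n' is even and 2n/(n²−n'²) when n+n' is odd (it need not vanish on (0, π)).
  u² squared terms: (-5)²·∫cos(x)² dx = 25·π/2 = 25*π/2;  (-3)²·∫sin(2x)² dx = 9·π/2 = 9*π/2;  (3)²·∫sin(x)² dx = 9·π/2 = 9*π/2.
  u² cross terms: 2·(-5)·(-3)·∫cos(x)·sin(2x) dx = 30·(4/3) = 40;  2·(-5)·(3)·∫cos(x)·sin(x) dx = -30·(0) = 0;  2·(-3)·(3)·∫sin(2x)·sin(x) dx = -18·(0) = 0.
  So ∫_0^π u² dx = 25*π/2 + 9*π/2 + 9*π/2 + 40 + 0 + 0 = 40 + 43*π/2.
  (u')² squared terms: (-6)²·∫cos(2x)² dx = 36·π/2 = 18*π;  (3)²·∫cos(x)² dx = 9·π/2 = 9*π/2;  (5)²·∫sin(x)² dx = 25·π/2 = 25*π/2.
  (u')² cross terms: 2·(-6)·(3)·∫cos(2x)·cos(x) dx = -36·(0) = 0;  2·(-6)·(5)·∫cos(2x)·sin(x) dx = -60·(-2/3) = 40;  2·(3)·(5)·∫cos(x)·sin(x) dx = 30·(0) = 0.
  So ∫_0^π (u')² dx = 18*π + 9*π/2 + 25*π/2 + 0 + 40 + 0 = 40 + 35*π.
||u||_{H^1}^2 = (40 + 43*π/2) + (40 + 35*π) = 80 + 113*π/2.


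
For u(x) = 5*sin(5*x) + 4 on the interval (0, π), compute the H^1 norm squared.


||u||_{H^1(0,π)}^2 = 16 + 341*π

u'(x) = 25*cos(5*x).
Expand u² and (u')² and integrate term by term on (0, π), using: for integers n ≥ 1, ∫_0^π sin²(nx) dx = ∫_0^π cos²(nx) dx = π/2; for n ≠ n', ∫_0^π sin(nx)sin(n'x) dx = ∫_0^π cos(nx)cos(n'x) dx = 0; and by product-to-sum, ∫_0^π sin(nx)cos(n'x) dx = ½∫_0^π [sin((n+n')x) + sin((n−n')x)] dx, which is 0 when n+n' is even and 2n/(n²−n'²) when n+n' is odd (it need not vanish on (0, π)). For the constant mode: ∫_0^π 1 dx = π, ∫_0^π cos(nx) dx = 0, ∫_0^π sin(nx) dx = (1−(−1)^n)/n.
  u² squared terms: (4)²·∫1 dx = 16·π = 16*π;  (5)²·∫sin(5x)² dx = 25·π/2 = 25*π/2.
  u² cross terms: 2·(4)·(5)·∫1·sin(5x) dx = 40·(2/5) = 16.
  So ∫_0^π u² dx = 16*π + 25*π/2 + 16 = 16 + 57*π/2.
  (u')² squared terms: (25)²·∫cos(5x)² dx = 625·π/2 = 625*π/2.
  So ∫_0^π (u')² dx = 625*π/2.
||u||_{H^1}^2 = (16 + 57*π/2) + (625*π/2) = 16 + 341*π.


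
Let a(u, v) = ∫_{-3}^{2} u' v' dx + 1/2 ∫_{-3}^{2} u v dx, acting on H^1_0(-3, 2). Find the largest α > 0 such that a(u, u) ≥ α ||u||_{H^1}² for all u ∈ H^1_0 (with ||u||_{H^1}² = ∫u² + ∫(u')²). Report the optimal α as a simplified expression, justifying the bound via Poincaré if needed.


α = (π^2 + 25/2)/(π^2 + 25)

Coercivity of a(·,·) on H^1_0(-3, 2) means a(u, u) ≥ α ||u||_{H^1}² for every u ∈ H^1_0.
The interval has length L = 5, and Poincaré/coercivity depend only on L. Here a(u, u) = ∫(u')² + (1/2)·∫u².
Here 0 < c = 1/2 < 1. The condition a(u,u) ≥ α||u||_{H^1}² reads (1−α)∫(u')² ≥ (α−c)∫u². Any admissible α is ≤ 1 (rapidly oscillating u have ∫u²/∫(u')² → 0), and α = 1 would force 0 ≥ (1−c)∫u², impossible since c < 1; so 1−α > 0. By the sharp Poincaré inequality on H^1_0 of an interval of length L, ∫(u')² ≥ (π/L)²∫u² with equality for the first sine mode sin(π(x−x₀)/L) (x₀ the left endpoint), so the inequality holds for all u iff (1−α)(π/L)² ≥ α − c, i.e. α ≤ ((π/L)² + c)/((π/L)² + 1) = (1 + c(L/π)²)/(1 + (L/π)²). With (π/L)² = π^2/25 and c = 1/2, the largest admissible constant is α = ((π/L)² + c)/((π/L)² + 1).
Simplifying, α = (π^2 + 25/2)/(π^2 + 25).


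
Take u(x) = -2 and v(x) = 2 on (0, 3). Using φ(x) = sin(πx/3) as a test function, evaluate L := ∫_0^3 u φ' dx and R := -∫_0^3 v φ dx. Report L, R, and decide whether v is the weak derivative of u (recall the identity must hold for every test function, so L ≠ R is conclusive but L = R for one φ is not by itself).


LHS = 0, RHS = -12/π. No, v is not the weak derivative of u.

u(x) = -2, classical derivative u'(x) = 0.
φ(x) = sin(πx/3), so φ'(x) = π*cos(π*x/3)/3.
Note φ(0) = φ(3) = 0, so the boundary term u·φ vanishes.
LHS = ∫_0^3 u(x) φ'(x) dx = ∫_0^3 (-2*π*cos(π*x/3)/3) dx. Term by term:
  ∫_0^3 -2*π*cos(π*x/3)/3 dx = 0.
So LHS = 0.
∫_0^3 v(x) φ(x) dx = ∫_0^3 (2*sin(π*x/3)) dx. Term by term:
  ∫_0^3 2*sin(π*x/3) dx = 12/π.
So RHS = -∫_0^3 v(x) φ(x) dx = -12/π.
LHS − RHS = 12/π ≠ 0, so the identity fails.
(For a valid weak derivative the identity must hold for EVERY test function, in particular this one. The failure shows v is NOT the weak derivative of u.)
Correct weak derivative would be u'(x) = 0.


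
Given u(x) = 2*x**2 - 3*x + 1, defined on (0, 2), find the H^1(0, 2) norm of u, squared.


||u||_{H^1}^2 = 224/15

The H^1 norm (squared) on an interval (0, L) is
  ||u||_{H^1}^2 = ∫_0^L u(x)^2 dx + ∫_0^L u'(x)^2 dx.
Compute u'(x) = 4*x - 3.
Then u(x)^2 = 4*x**4 - 12*x**3 + 13*x**2 - 6*x + 1 and u'(x)^2 = 16*x**2 - 24*x + 9.
Integrate each monomial from 0 to 2 using ∫_0^2 c·x^n dx = c·2^(n+1)/(n+1):
  ∫_0^2 u(x)^2 dx = ∫_0^2 (4*x^4 - 12*x^3 + 13*x^2 - 6*x + 1) dx. Term by term:
    ∫_0^2 4*x^4 dx = 128/5;  ∫_0^2 -12*x^3 dx = -48;  ∫_0^2 13*x^2 dx = 104/3;
    ∫_0^2 -6*x dx = -12;  ∫_0^2 1 dx = 2.
  Sum: 128/5 − 48 + 104/3 − 12 + 2 = 34/15.
  ∫_0^2 u'(x)^2 dx = ∫_0^2 (16*x^2 - 24*x + 9) dx. Term by term:
    ∫_0^2 16*x^2 dx = 128/3;  ∫_0^2 -24*x dx = -48;  ∫_0^2 9 dx = 18.
  Sum: 128/3 − 48 + 18 = 38/3.
Adding: ||u||_{H^1}^2 = 34/15 + 38/3 = 224/15.


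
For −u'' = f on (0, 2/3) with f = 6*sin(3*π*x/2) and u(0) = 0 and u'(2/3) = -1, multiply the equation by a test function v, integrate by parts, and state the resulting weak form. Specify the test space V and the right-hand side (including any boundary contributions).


V = {v ∈ H^1(0, 2/3) : v(0) = 0} (test functions vanish at x = 0 where u is specified); weak form: ∫_0^2/3 u'v' dx = ∫_0^2/3 (6*sin(3*π*x/2)) v dx − v(2/3) for all v ∈ V.

Multiply both sides by a test function v and integrate from 0 to 2/3:
  ∫_0^2/3 −u''(x) v(x) dx = ∫_0^2/3 f(x) v(x) dx.
Integrate the LHS by parts once:
  ∫_0^2/3 −u'' v dx = −[u'(x) v(x)]_0^2/3 + ∫_0^2/3 u'(x) v'(x) dx.
Thus ∫_0^2/3 u'(x) v'(x) dx = ∫_0^2/3 f(x) v(x) dx + [u'(x) v(x)]_0^2/3.
Choose V so that boundary terms are either known or forced to vanish.
Mixed BC: u(0) = 0 (Dirichlet) and u'(2/3) = -1 (Neumann). Define V = {v ∈ H^1(0, 2/3) : v(0) = 0}. Then [u' v]_0^2/3 = u'(2/3)·v(2/3) − u'(0)·0 = − v(2/3).
Weak formulation: find u (satisfying any essential BC) such that ∫_0^2/3 u'(x) v'(x) dx = ∫_0^2/3 f v dx − v(2/3) for all v ∈ V (Dirichlet at 0 absorbed into V; Neumann datum at x = 2/3 contributes the boundary term).
Substituting f(x) = 6*sin(3*π*x/2), the right-hand side is ∫_0^2/3 (6*sin(3*π*x/2)) v dx − v(2/3).


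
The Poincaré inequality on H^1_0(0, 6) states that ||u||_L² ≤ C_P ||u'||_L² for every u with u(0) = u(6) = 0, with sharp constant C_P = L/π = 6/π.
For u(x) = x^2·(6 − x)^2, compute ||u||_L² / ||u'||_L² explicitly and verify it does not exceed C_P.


||u||_L² / ||u'||_L² = sqrt(3) < C_P = 6/π.

u(x) = x^2·(6 − x)^2, so u'(x) = 4*x*(x - 6)*(x - 3).
u(x) = x^2·(6 − x)^2 vanishes at x = 0 and x = 6, so u ∈ H^1_0(0, 6). Differentiate via the product rule and integrate the resulting polynomials term by term.
  ∫_0^6 u² dx = ∫_0^6 (x^8 - 24*x^7 + 216*x^6 - 864*x^5 + 1296*x^4) dx. Term by term:
    ∫_0^6 x^8 dx = 1119744;  ∫_0^6 -24*x^7 dx = -5038848;  ∫_0^6 216*x^6 dx = 60466176/7;
    ∫_0^6 -864*x^5 dx = -6718464;  ∫_0^6 1296*x^4 dx = 10077696/5.
  Sum: 1119744 − 5038848 + 60466176/7 − 6718464 + 10077696/5 = 559872/35.
  ∫_0^6 (u')² dx = ∫_0^6 (16*x^6 - 288*x^5 + 1872*x^4 - 5184*x^3 + 5184*x^2) dx. Term by term:
    ∫_0^6 16*x^6 dx = 4478976/7;  ∫_0^6 -288*x^5 dx = -2239488;  ∫_0^6 1872*x^4 dx = 14556672/5;
    ∫_0^6 -5184*x^3 dx = -1679616;  ∫_0^6 5184*x^2 dx = 373248.
  Sum: 4478976/7 − 2239488 + 14556672/5 − 1679616 + 373248 = 186624/35.
∫_0^6 u² dx = 559872/35, so ||u||_L² = 432*sqrt(105)/35.
∫_0^6 (u')² dx = 186624/35, so ||u'||_L² = 432*sqrt(35)/35.
Ratio ||u||_L² / ||u'||_L² = sqrt(3).
Sharp Poincaré constant on H^1_0(0, 6) is C_P = L/π = 6/π, achieved by sin(π/6·x).
A polynomial bump cannot attain the sharp Poincaré constant (only the first sine eigenfunction does), so the ratio is strictly less than C_P, consistent with ||u||_L² ≤ C_P ||u'||_L².


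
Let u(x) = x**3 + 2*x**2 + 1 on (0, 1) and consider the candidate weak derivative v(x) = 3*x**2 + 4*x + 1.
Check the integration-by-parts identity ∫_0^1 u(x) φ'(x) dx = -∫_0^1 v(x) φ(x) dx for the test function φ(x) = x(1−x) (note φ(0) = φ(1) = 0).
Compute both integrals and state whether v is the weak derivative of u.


LHS = -29/60, RHS = -13/20. No, v is not the weak derivative of u.

u(x) = x**3 + 2*x**2 + 1, classical derivative u'(x) = 3*x**2 + 4*x.
φ(x) = x(1−x), so φ'(x) = 1 - 2*x.
Note φ(0) = φ(1) = 0, so the boundary term u·φ vanishes.
LHS = ∫_0^1 u(x) φ'(x) dx = ∫_0^1 (-2*x^4 - 3*x^3 + 2*x^2 - 2*x + 1) dx. Term by term:
  ∫_0^1 -2*x^4 dx = -2/5;  ∫_0^1 -3*x^3 dx = -3/4;  ∫_0^1 2*x^2 dx = 2/3;
  ∫_0^1 -2*x dx = -1;  ∫_0^1 1 dx = 1.
Sum: -2/5 − 3/4 + 2/3 − 1 + 1 = -29/60.
So LHS = -29/60.
∫_0^1 v(x) φ(x) dx = ∫_0^1 (-3*x^4 - x^3 + 3*x^2 + x) dx. Term by term:
  ∫_0^1 -3*x^4 dx = -3/5;  ∫_0^1 -x^3 dx = -1/4;  ∫_0^1 3*x^2 dx = 1;
  ∫_0^1 x dx = 1/2.
Sum: -3/5 − 1/4 + 1 + 1/2 = 13/20.
So RHS = -∫_0^1 v(x) φ(x) dx = -13/20.
LHS − RHS = 1/6 ≠ 0, so the identity fails.
(For a valid weak derivative the identity must hold for EVERY test function, in particular this one. The failure shows v is NOT the weak derivative of u.)
Correct weak derivative would be u'(x) = 3*x**2 + 4*x.


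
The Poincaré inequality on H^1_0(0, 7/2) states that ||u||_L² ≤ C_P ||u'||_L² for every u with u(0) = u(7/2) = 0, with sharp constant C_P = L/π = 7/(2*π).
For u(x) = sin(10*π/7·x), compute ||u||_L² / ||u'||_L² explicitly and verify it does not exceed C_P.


||u||_L² / ||u'||_L² = 7/(10*π) < C_P = 7/(2*π).

u(x) = sin(10*π/7·x), so u'(x) = 10*π*cos(10*π*x/7)/7.
Writing u(x) = A·sin(kπx/L) with A = 1 and k = 5, use ∫_0^L sin²(kπx/L) dx = L/2 and ∫_0^L cos²(kπx/L) dx = L/2.
u² = 1·sin²(10*π/7·x) and (u')² = 100*π^2/49·cos²(10*π/7·x), and each of sin², cos² integrates to L/2 = 7/4 over (0, 7/2).
∫_0^7/2 u² dx = 7/4, so ||u||_L² = sqrt(7)/2.
∫_0^7/2 (u')² dx = 25*π^2/7, so ||u'||_L² = 5*sqrt(7)*π/7.
Ratio ||u||_L² / ||u'||_L² = 7/(10*π).
Sharp Poincaré constant on H^1_0(0, 7/2) is C_P = L/π = 7/(2*π), achieved by sin(2*π/7·x).
This is the k = 5 harmonic; the ratio L/(kπ) is strictly less than C_P = L/π, consistent with the sharp inequality ||u||_L² ≤ C_P ||u'||_L².


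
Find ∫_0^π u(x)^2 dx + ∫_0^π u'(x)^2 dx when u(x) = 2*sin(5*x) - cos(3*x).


||u||_{H^1(0,π)}^2 = 57*π

u'(x) = 3*sin(3*x) + 10*cos(5*x).
Expand u² and (u')² and integrate term by term on (0, π), using: for integers n ≥ 1, ∫_0^π sin²(nx) dx = ∫_0^π cos²(nx) dx = π/2; for n ≠ n', ∫_0^π sin(nx)sin(n'x) dx = ∫_0^π cos(nx)cos(n'x) dx = 0; and by product-to-sum, ∫_0^π sin(nx)cos(n'x) dx = ½∫_0^π [sin((n+n')x) + sin((n−n')x)] dx, which is 0 when n+n' is even and 2n/(n²−n'²) when n+n' is odd (it need not vanish on (0, π)).
  u² squared terms: (-1)²·∫cos(3x)² dx = 1·π/2 = π/2;  (2)²·∫sin(5x)² dx = 4·π/2 = 2*π.
  u² cross terms: 2·(-1)·(2)·∫cos(3x)·sin(5x) dx = -4·(0) = 0.
  So ∫_0^π u² dx = π/2 + 2*π + 0 = 5*π/2.
  (u')² squared terms: (3)²·∫sin(3x)² dx = 9·π/2 = 9*π/2;  (10)²·∫cos(5x)² dx = 100·π/2 = 50*π.
  (u')² cross terms: 2·(3)·(10)·∫sin(3x)·cos(5x) dx = 60·(0) = 0.
  So ∫_0^π (u')² dx = 9*π/2 + 50*π + 0 = 109*π/2.
||u||_{H^1}^2 = (5*π/2) + (109*π/2) = 57*π.


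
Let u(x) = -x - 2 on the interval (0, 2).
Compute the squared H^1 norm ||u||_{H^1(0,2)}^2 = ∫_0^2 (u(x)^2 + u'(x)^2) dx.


||u||_{H^1}^2 = 62/3

The H^1 norm (squared) on an interval (0, L) is
  ||u||_{H^1}^2 = ∫_0^L u(x)^2 dx + ∫_0^L u'(x)^2 dx.
Compute u'(x) = -1.
Then u(x)^2 = x**2 + 4*x + 4 and u'(x)^2 = 1.
Integrate each monomial from 0 to 2 using ∫_0^2 c·x^n dx = c·2^(n+1)/(n+1):
  ∫_0^2 u(x)^2 dx = ∫_0^2 (x^2 + 4*x + 4) dx. Term by term:
    ∫_0^2 x^2 dx = 8/3;  ∫_0^2 4*x dx = 8;  ∫_0^2 4 dx = 8.
  Sum: 8/3 + 8 + 8 = 56/3.
  ∫_0^2 u'(x)^2 dx = ∫_0^2 (1) dx. Term by term:
    ∫_0^2 1 dx = 2.
Adding: ||u||_{H^1}^2 = 56/3 + 2 = 62/3.


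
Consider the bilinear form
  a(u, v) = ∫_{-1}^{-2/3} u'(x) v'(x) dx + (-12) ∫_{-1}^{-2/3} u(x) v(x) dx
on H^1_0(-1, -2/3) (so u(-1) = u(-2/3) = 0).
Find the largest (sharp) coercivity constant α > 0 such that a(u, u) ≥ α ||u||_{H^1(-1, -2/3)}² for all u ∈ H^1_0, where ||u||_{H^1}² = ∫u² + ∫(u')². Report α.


α = 3*(-4 + 3*π^2)/(1 + 9*π^2)

Coercivity of a(·,·) on H^1_0(-1, -2/3) means a(u, u) ≥ α ||u||_{H^1}² for every u ∈ H^1_0.
The interval has length L = 1/3, and Poincaré/coercivity depend only on L. Here a(u, u) = ∫(u')² + (-12)·∫u².
Here c = -12 < 0 with |c| < (π/L)² = 9*π^2, so coercivity still holds. The condition a(u,u) ≥ α||u||_{H^1}² reads (1−α)∫(u')² ≥ (α−c)∫u². Any admissible α is ≤ 1 (rapidly oscillating u have ∫u²/∫(u')² → 0), and α = 1 would force 0 ≥ (1−c)∫u², impossible since c < 1; so 1−α > 0. By the sharp Poincaré inequality on H^1_0 of an interval of length L, ∫(u')² ≥ (π/L)²∫u² with equality for the first sine mode sin(π(x−x₀)/L) (x₀ the left endpoint), so the inequality holds for all u iff (1−α)(π/L)² ≥ α − c, i.e. α ≤ ((π/L)² + c)/((π/L)² + 1) = (1 + c(L/π)²)/(1 + (L/π)²). (Direct route, valid since c ≤ 0: Poincaré gives c∫u² ≥ c(L/π)²∫(u')², so a(u,u) ≥ (1 + c(L/π)²)∫(u')², while ||u||_{H^1}² ≤ (1 + (L/π)²)∫(u')²; dividing yields the same α.) With (π/L)² = 9*π^2 and c = -12, the largest admissible constant is α = ((π/L)² + c)/((π/L)² + 1).
Simplifying, α = 3*(-4 + 3*π^2)/(1 + 9*π^2).


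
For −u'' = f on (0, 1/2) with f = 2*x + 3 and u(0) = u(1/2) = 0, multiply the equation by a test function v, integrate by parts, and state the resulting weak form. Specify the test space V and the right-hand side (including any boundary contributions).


V = H^1_0(0, 1/2) (so v(0) = v(1/2) = 0); weak form: ∫_0^1/2 u'v' dx = ∫_0^1/2 (2*x + 3) v dx for all v ∈ V.

Multiply both sides by a test function v and integrate from 0 to 1/2:
  ∫_0^1/2 −u''(x) v(x) dx = ∫_0^1/2 f(x) v(x) dx.
Integrate the LHS by parts once:
  ∫_0^1/2 −u'' v dx = −[u'(x) v(x)]_0^1/2 + ∫_0^1/2 u'(x) v'(x) dx.
Thus ∫_0^1/2 u'(x) v'(x) dx = ∫_0^1/2 f(x) v(x) dx + [u'(x) v(x)]_0^1/2.
Choose V so that boundary terms are either known or forced to vanish.
u is Dirichlet: u(0) = u(1/2) = 0. Let V = H^1_0(0, 1/2); then v(0) = v(1/2) = 0, and [u' v]_0^1/2 = 0.
Weak formulation: find u (satisfying any essential BC) such that ∫_0^1/2 u'(x) v'(x) dx = ∫_0^1/2 f v dx for all v ∈ V.
Substituting f(x) = 2*x + 3, the right-hand side is ∫_0^1/2 (2*x + 3) v dx.


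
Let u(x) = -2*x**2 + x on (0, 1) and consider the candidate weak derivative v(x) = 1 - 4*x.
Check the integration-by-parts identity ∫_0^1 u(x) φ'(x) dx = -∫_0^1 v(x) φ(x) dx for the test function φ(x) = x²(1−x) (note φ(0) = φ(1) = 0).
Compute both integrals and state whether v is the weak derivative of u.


LHS = 7/60, RHS = 7/60. Yes, v = u' weakly.

u(x) = -2*x**2 + x, classical derivative u'(x) = 1 - 4*x.
φ(x) = x²(1−x), so φ'(x) = x*(2 - 3*x).
Note φ(0) = φ(1) = 0, so the boundary term u·φ vanishes.
LHS = ∫_0^1 u(x) φ'(x) dx = ∫_0^1 (6*x^4 - 7*x^3 + 2*x^2) dx. Term by term:
  ∫_0^1 6*x^4 dx = 6/5;  ∫_0^1 -7*x^3 dx = -7/4;  ∫_0^1 2*x^2 dx = 2/3.
Sum: 6/5 − 7/4 + 2/3 = 7/60.
So LHS = 7/60.
∫_0^1 v(x) φ(x) dx = ∫_0^1 (4*x^4 - 5*x^3 + x^2) dx. Term by term:
  ∫_0^1 4*x^4 dx = 4/5;  ∫_0^1 -5*x^3 dx = -5/4;  ∫_0^1 x^2 dx = 1/3.
Sum: 4/5 − 5/4 + 1/3 = -7/60.
So RHS = -∫_0^1 v(x) φ(x) dx = 7/60.
LHS = RHS, so the identity holds for this test φ.
Moreover u is smooth here and v(x) = u'(x) = 1 - 4*x pointwise, so the identity holds for every test function. Hence v is the weak derivative of u.


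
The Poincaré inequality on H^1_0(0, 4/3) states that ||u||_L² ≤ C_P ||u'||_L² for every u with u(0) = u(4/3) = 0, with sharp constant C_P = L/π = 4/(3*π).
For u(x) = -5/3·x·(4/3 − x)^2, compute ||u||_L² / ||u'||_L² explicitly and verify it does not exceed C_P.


||u||_L² / ||u'||_L² = 2*sqrt(14)/21 < C_P = 4/(3*π).

u(x) = -5/3·x·(4/3 − x)^2, so u'(x) = -5*x^2 + 80*x/9 - 80/27.
u(x) = -5/3·x·(4/3 − x)^2 vanishes at x = 0 and x = 4/3, so u ∈ H^1_0(0, 4/3). Differentiate via the product rule and integrate the resulting polynomials term by term.
  ∫_0^4/3 u² dx = ∫_0^4/3 (25*x^6/9 - 400*x^5/27 + 800*x^4/27 - 6400*x^3/243 + 6400*x^2/729) dx. Term by term:
    ∫_0^4/3 25*x^6/9 dx = 409600/137781;  ∫_0^4/3 -400*x^5/27 dx = -819200/59049;  ∫_0^4/3 800*x^4/27 dx = 163840/6561;
    ∫_0^4/3 -6400*x^3/243 dx = -409600/19683;  ∫_0^4/3 6400*x^2/729 dx = 409600/59049.
  Sum: 409600/137781 − 819200/59049 + 163840/6561 − 409600/19683 + 409600/59049 = 81920/413343.
  ∫_0^4/3 (u')² dx = ∫_0^4/3 (25*x^4 - 800*x^3/9 + 8800*x^2/81 - 12800*x/243 + 6400/729) dx. Term by term:
    ∫_0^4/3 25*x^4 dx = 5120/243;  ∫_0^4/3 -800*x^3/9 dx = -51200/729;  ∫_0^4/3 8800*x^2/81 dx = 563200/6561;
    ∫_0^4/3 -12800*x/243 dx = -102400/2187;  ∫_0^4/3 6400/729 dx = 25600/2187.
  Sum: 5120/243 − 51200/729 + 563200/6561 − 102400/2187 + 25600/2187 = 10240/6561.
∫_0^4/3 u² dx = 81920/413343, so ||u||_L² = 128*sqrt(35)/1701.
∫_0^4/3 (u')² dx = 10240/6561, so ||u'||_L² = 32*sqrt(10)/81.
Ratio ||u||_L² / ||u'||_L² = 2*sqrt(14)/21.
Sharp Poincaré constant on H^1_0(0, 4/3) is C_P = L/π = 4/(3*π), achieved by sin(3*π/4·x).
A polynomial bump cannot attain the sharp Poincaré constant (only the first sine eigenfunction does), so the ratio is strictly less than C_P, consistent with ||u||_L² ≤ C_P ||u'||_L².


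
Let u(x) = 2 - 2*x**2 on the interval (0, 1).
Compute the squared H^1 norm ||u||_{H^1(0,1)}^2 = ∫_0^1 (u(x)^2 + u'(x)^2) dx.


||u||_{H^1}^2 = 112/15

The H^1 norm (squared) on an interval (0, L) is
  ||u||_{H^1}^2 = ∫_0^L u(x)^2 dx + ∫_0^L u'(x)^2 dx.
Compute u'(x) = -4*x.
Then u(x)^2 = 4*x**4 - 8*x**2 + 4 and u'(x)^2 = 16*x**2.
Integrate each monomial from 0 to 1 using ∫_0^1 c·x^n dx = c·1^(n+1)/(n+1):
  ∫_0^1 u(x)^2 dx = ∫_0^1 (4*x^4 - 8*x^2 + 4) dx. Term by term:
    ∫_0^1 4*x^4 dx = 4/5;  ∫_0^1 -8*x^2 dx = -8/3;  ∫_0^1 4 dx = 4.
  Sum: 4/5 − 8/3 + 4 = 32/15.
  ∫_0^1 u'(x)^2 dx = ∫_0^1 (16*x^2) dx. Term by term:
    ∫_0^1 16*x^2 dx = 16/3.
Adding: ||u||_{H^1}^2 = 32/15 + 16/3 = 112/15.


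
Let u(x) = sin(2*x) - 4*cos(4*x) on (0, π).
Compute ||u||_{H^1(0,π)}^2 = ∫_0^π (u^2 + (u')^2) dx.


||u||_{H^1(0,π)}^2 = 277*π/2

u'(x) = 16*sin(4*x) + 2*cos(2*x).
Expand u² and (u')² and integrate term by term on (0, π), using: for integers n ≥ 1, ∫_0^π sin²(nx) dx = ∫_0^π cos²(nx) dx = π/2; for n ≠ n', ∫_0^π sin(nx)sin(n'x) dx = ∫_0^π cos(nx)cos(n'x) dx = 0; and by product-to-sum, ∫_0^π sin(nx)cos(n'x) dx = ½∫_0^π [sin((n+n')x) + sin((n−n')x)] dx, which is 0 when n+n' is even and 2n/(n²−n'²) when n+n' is odd (it need not vanish on (0, π)).
  u² squared terms: (-4)²·∫cos(4x)² dx = 16·π/2 = 8*π;  (1)²·∫sin(2x)² dx = 1·π/2 = π/2.
  u² cross terms: 2·(-4)·(1)·∫cos(4x)·sin(2x) dx = -8·(0) = 0.
  So ∫_0^π u² dx = 8*π + π/2 + 0 = 17*π/2.
  (u')² squared terms: (2)²·∫cos(2x)² dx = 4·π/2 = 2*π;  (16)²·∫sin(4x)² dx = 256·π/2 = 128*π.
  (u')² cross terms: 2·(2)·(16)·∫cos(2x)·sin(4x) dx = 64·(0) = 0.
  So ∫_0^π (u')² dx = 2*π + 128*π + 0 = 130*π.
||u||_{H^1}^2 = (17*π/2) + (130*π) = 277*π/2.


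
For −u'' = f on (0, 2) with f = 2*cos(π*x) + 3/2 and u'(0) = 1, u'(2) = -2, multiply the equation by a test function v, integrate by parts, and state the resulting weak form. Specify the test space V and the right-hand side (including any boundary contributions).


V = H^1(0, 2) (v unrestricted at boundary; u is determined up to an additive constant); weak form: ∫_0^2 u'v' dx = ∫_0^2 (2*cos(π*x) + 3/2) v dx − 2·v(2) − v(0) for all v ∈ V.

Multiply both sides by a test function v and integrate from 0 to 2:
  ∫_0^2 −u''(x) v(x) dx = ∫_0^2 f(x) v(x) dx.
Integrate the LHS by parts once:
  ∫_0^2 −u'' v dx = −[u'(x) v(x)]_0^2 + ∫_0^2 u'(x) v'(x) dx.
Thus ∫_0^2 u'(x) v'(x) dx = ∫_0^2 f(x) v(x) dx + [u'(x) v(x)]_0^2.
Choose V so that boundary terms are either known or forced to vanish.
u has inhomogeneous Neumann u'(0) = 1, u'(2) = -2. [u' v]_0^2 = (-2)·v(2) − (1)·v(0) = − 2·v(2) − v(0). Take V = H^1(0, 2); boundary term becomes part of RHS.
Weak formulation: find u (satisfying any essential BC) such that ∫_0^2 u'(x) v'(x) dx = ∫_0^2 f v dx − 2·v(2) − v(0) for all v ∈ V (Neumann data are natural BCs: they enter the RHS as boundary terms).
Substituting f(x) = 2*cos(π*x) + 3/2, the right-hand side is ∫_0^2 (2*cos(π*x) + 3/2) v dx − 2·v(2) − v(0).
Compatibility check (pure Neumann): taking v ≡ 1 ∈ V gives 0 = ∫_0^2 f dx + (-2) − (1), i.e. ∫_0^2 f dx must equal u'(0) − u'(2) = 3. Indeed ∫_0^2 (2*cos(π*x) + 3/2) dx = 3, so the data are compatible. The solution is then unique only up to an additive constant (fix it e.g. by requiring ∫_0^2 u dx = 0).


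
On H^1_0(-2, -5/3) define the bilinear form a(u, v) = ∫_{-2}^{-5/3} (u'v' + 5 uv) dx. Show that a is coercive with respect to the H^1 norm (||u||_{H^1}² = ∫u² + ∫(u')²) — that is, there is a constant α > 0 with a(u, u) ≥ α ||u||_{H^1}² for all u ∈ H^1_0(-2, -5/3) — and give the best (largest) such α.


α = 1

Coercivity of a(·,·) on H^1_0(-2, -5/3) means a(u, u) ≥ α ||u||_{H^1}² for every u ∈ H^1_0.
The interval has length L = 1/3, and Poincaré/coercivity depend only on L. Here a(u, u) = ∫(u')² + (5)·∫u².
Here c = 5 ≥ 1, so a(u,u) = ∫(u')² + c∫u² ≥ ∫(u')² + ∫u² = ||u||_{H^1}², i.e. α = 1 works. No larger α is possible: a(u,u) ≥ α||u||_{H^1}² means (1−α)∫(u')² ≥ (α−c)∫u², and for the modes u_n = sin(nπ(x−x₀)/L) (x₀ the left endpoint) one has ∫u_n²/∫(u_n')² = (L/(nπ))² → 0, so a(u_n,u_n)/||u_n||_{H^1}² → 1. Hence the optimal constant is α = 1.
Therefore α = 1.


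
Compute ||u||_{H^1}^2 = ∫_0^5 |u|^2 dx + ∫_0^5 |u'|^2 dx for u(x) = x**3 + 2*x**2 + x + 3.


||u||_{H^1}^2 = 531275/14

The H^1 norm (squared) on an interval (0, L) is
  ||u||_{H^1}^2 = ∫_0^L u(x)^2 dx + ∫_0^L u'(x)^2 dx.
Compute u'(x) = 3*x**2 + 4*x + 1.
Then u(x)^2 = x**6 + 4*x**5 + 6*x**4 + 10*x**3 + 13*x**2 + 6*x + 9 and u'(x)^2 = 9*x**4 + 24*x**3 + 22*x**2 + 8*x + 1.
Integrate each monomial from 0 to 5 using ∫_0^5 c·x^n dx = c·5^(n+1)/(n+1):
  ∫_0^5 u(x)^2 dx = ∫_0^5 (x^6 + 4*x^5 + 6*x^4 + 10*x^3 + 13*x^2 + 6*x + 9) dx. Term by term:
    ∫_0^5 x^6 dx = 78125/7;  ∫_0^5 4*x^5 dx = 31250/3;  ∫_0^5 6*x^4 dx = 3750;
    ∫_0^5 10*x^3 dx = 3125/2;  ∫_0^5 13*x^2 dx = 1625/3;  ∫_0^5 6*x dx = 75;
    ∫_0^5 9 dx = 45.
  Sum: 78125/7 + 31250/3 + 3750 + 3125/2 + 1625/3 + 75 + 45 = 1157165/42.
  ∫_0^5 u'(x)^2 dx = ∫_0^5 (9*x^4 + 24*x^3 + 22*x^2 + 8*x + 1) dx. Term by term:
    ∫_0^5 9*x^4 dx = 5625;  ∫_0^5 24*x^3 dx = 3750;  ∫_0^5 22*x^2 dx = 2750/3;
    ∫_0^5 8*x dx = 100;  ∫_0^5 1 dx = 5.
  Sum: 5625 + 3750 + 2750/3 + 100 + 5 = 31190/3.
Adding: ||u||_{H^1}^2 = 1157165/42 + 31190/3 = 531275/14.


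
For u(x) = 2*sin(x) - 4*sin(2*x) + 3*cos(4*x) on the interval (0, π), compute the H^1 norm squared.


||u||_{H^1(0,π)}^2 = -136/5 + 241*π/2

u'(x) = -12*sin(4*x) + 2*cos(x) - 8*cos(2*x).
Expand u² and (u')² and integrate term by term on (0, π), using: for integers n ≥ 1, ∫_0^π sin²(nx) dx = ∫_0^π cos²(nx) dx = π/2; for n ≠ n', ∫_0^π sin(nx)sin(n'x) dx = ∫_0^π cos(nx)cos(n'x) dx = 0; and by product-to-sum, ∫_0^π sin(nx)cos(n'x) dx = ½∫_0^π [sin((n+n')x) + sin((n−n')x)] dx, which is 0 when n+n' is even and 2n/(n²−n'²) when n+n' is odd (it need not vanish on (0, π)).
  u² squared terms: (-4)²·∫sin(2x)² dx = 16·π/2 = 8*π;  (2)²·∫sin(x)² dx = 4·π/2 = 2*π;  (3)²·∫cos(4x)² dx = 9·π/2 = 9*π/2.
  u² cross terms: 2·(-4)·(2)·∫sin(2x)·sin(x) dx = -16·(0) = 0;  2·(-4)·(3)·∫sin(2x)·cos(4x) dx = -24·(0) = 0;  2·(2)·(3)·∫sin(x)·cos(4x) dx = 12·(-2/15) = -8/5.
  So ∫_0^π u² dx = 8*π + 2*π + 9*π/2 + 0 + 0 − 8/5 = -8/5 + 29*π/2.
  (u')² squared terms: (-12)²·∫sin(4x)² dx = 144·π/2 = 72*π;  (-8)²·∫cos(2x)² dx = 64·π/2 = 32*π;  (2)²·∫cos(x)² dx = 4·π/2 = 2*π.
  (u')² cross terms: 2·(-12)·(-8)·∫sin(4x)·cos(2x) dx = 192·(0) = 0;  2·(-12)·(2)·∫sin(4x)·cos(x) dx = -48·(8/15) = -128/5;  2·(-8)·(2)·∫cos(2x)·cos(x) dx = -32·(0) = 0.
  So ∫_0^π (u')² dx = 72*π + 32*π + 2*π + 0 − 128/5 + 0 = -128/5 + 106*π.
||u||_{H^1}^2 = (-8/5 + 29*π/2) + (-128/5 + 106*π) = -136/5 + 241*π/2.


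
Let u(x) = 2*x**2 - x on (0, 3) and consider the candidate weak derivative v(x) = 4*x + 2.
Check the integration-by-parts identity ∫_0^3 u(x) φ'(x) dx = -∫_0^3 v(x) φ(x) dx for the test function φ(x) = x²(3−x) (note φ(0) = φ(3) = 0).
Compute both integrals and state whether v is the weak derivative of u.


LHS = -837/20, RHS = -621/10. No, v is not the weak derivative of u.

u(x) = 2*x**2 - x, classical derivative u'(x) = 4*x - 1.
φ(x) = x²(3−x), so φ'(x) = 3*x*(2 - x).
Note φ(0) = φ(3) = 0, so the boundary term u·φ vanishes.
LHS = ∫_0^3 u(x) φ'(x) dx = ∫_0^3 (-6*x^4 + 15*x^3 - 6*x^2) dx. Term by term:
  ∫_0^3 -6*x^4 dx = -1458/5;  ∫_0^3 15*x^3 dx = 1215/4;  ∫_0^3 -6*x^2 dx = -54.
Sum: -1458/5 + 1215/4 − 54 = -837/20.
So LHS = -837/20.
∫_0^3 v(x) φ(x) dx = ∫_0^3 (-4*x^4 + 10*x^3 + 6*x^2) dx. Term by term:
  ∫_0^3 -4*x^4 dx = -972/5;  ∫_0^3 10*x^3 dx = 405/2;  ∫_0^3 6*x^2 dx = 54.
Sum: -972/5 + 405/2 + 54 = 621/10.
So RHS = -∫_0^3 v(x) φ(x) dx = -621/10.
LHS − RHS = 81/4 ≠ 0, so the identity fails.
(For a valid weak derivative the identity must hold for EVERY test function, in particular this one. The failure shows v is NOT the weak derivative of u.)
Correct weak derivative would be u'(x) = 4*x - 1.


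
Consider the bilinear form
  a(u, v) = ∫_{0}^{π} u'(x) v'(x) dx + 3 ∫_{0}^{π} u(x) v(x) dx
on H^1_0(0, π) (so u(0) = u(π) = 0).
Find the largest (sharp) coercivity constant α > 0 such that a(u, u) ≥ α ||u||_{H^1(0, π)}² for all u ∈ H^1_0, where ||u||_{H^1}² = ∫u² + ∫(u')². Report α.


α = 1

Coercivity of a(·,·) on H^1_0(0, π) means a(u, u) ≥ α ||u||_{H^1}² for every u ∈ H^1_0.
The interval has length L = π, and Poincaré/coercivity depend only on L. Here a(u, u) = ∫(u')² + (3)·∫u².
Here c = 3 ≥ 1, so a(u,u) = ∫(u')² + c∫u² ≥ ∫(u')² + ∫u² = ||u||_{H^1}², i.e. α = 1 works. No larger α is possible: a(u,u) ≥ α||u||_{H^1}² means (1−α)∫(u')² ≥ (α−c)∫u², and for the modes u_n = sin(nπ(x−x₀)/L) (x₀ the left endpoint) one has ∫u_n²/∫(u_n')² = (L/(nπ))² → 0, so a(u_n,u_n)/||u_n||_{H^1}² → 1. Hence the optimal constant is α = 1.
Therefore α = 1.


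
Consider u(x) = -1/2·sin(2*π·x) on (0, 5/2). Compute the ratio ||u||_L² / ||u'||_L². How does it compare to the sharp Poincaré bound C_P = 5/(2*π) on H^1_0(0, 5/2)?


||u||_L² / ||u'||_L² = 1/(2*π) < C_P = 5/(2*π).

u(x) = -1/2·sin(2*π·x), so u'(x) = -π*cos(2*π*x).
Writing u(x) = A·sin(kπx/L) with A = -1/2 and k = 5, use ∫_0^L sin²(kπx/L) dx = L/2 and ∫_0^L cos²(kπx/L) dx = L/2.
u² = 1/4·sin²(2*π·x) and (u')² = π^2·cos²(2*π·x), and each of sin², cos² integrates to L/2 = 5/4 over (0, 5/2).
∫_0^5/2 u² dx = 5/16, so ||u||_L² = sqrt(5)/4.
∫_0^5/2 (u')² dx = 5*π^2/4, so ||u'||_L² = sqrt(5)*π/2.
Ratio ||u||_L² / ||u'||_L² = 1/(2*π).
Sharp Poincaré constant on H^1_0(0, 5/2) is C_P = L/π = 5/(2*π), achieved by sin(2*π/5·x).
This is the k = 5 harmonic; the ratio L/(kπ) is strictly less than C_P = L/π, consistent with the sharp inequality ||u||_L² ≤ C_P ||u'||_L².


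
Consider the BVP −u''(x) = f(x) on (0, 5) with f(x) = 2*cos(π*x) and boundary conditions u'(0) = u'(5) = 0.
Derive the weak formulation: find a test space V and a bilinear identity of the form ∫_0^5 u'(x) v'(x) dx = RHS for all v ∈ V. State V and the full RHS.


V = H^1(0, 5) (no boundary constraint on v; u is determined up to an additive constant); weak form: ∫_0^5 u'v' dx = ∫_0^5 (2*cos(π*x)) v dx for all v ∈ V.

Multiply both sides by a test function v and integrate from 0 to 5:
  ∫_0^5 −u''(x) v(x) dx = ∫_0^5 f(x) v(x) dx.
Integrate the LHS by parts once:
  ∫_0^5 −u'' v dx = −[u'(x) v(x)]_0^5 + ∫_0^5 u'(x) v'(x) dx.
Thus ∫_0^5 u'(x) v'(x) dx = ∫_0^5 f(x) v(x) dx + [u'(x) v(x)]_0^5.
Choose V so that boundary terms are either known or forced to vanish.
u has homogeneous Neumann: u'(0) = u'(5) = 0. So [u' v]_0^5 = 0·v(5) − 0·v(0) = 0 for any v; take V = H^1(0, 5).
Weak formulation: find u (satisfying any essential BC) such that ∫_0^5 u'(x) v'(x) dx = ∫_0^5 f v dx for all v ∈ V (homogeneous Neumann, so boundary terms vanish).
Substituting f(x) = 2*cos(π*x), the right-hand side is ∫_0^5 (2*cos(π*x)) v dx.
Compatibility check (pure Neumann): taking v ≡ 1 ∈ V gives 0 = ∫_0^5 f dx + (0) − (0), i.e. ∫_0^5 f dx must equal u'(0) − u'(5) = 0. Indeed ∫_0^5 (2*cos(π*x)) dx = 0, so the data are compatible. The solution is then unique only up to an additive constant (fix it e.g. by requiring ∫_0^5 u dx = 0).


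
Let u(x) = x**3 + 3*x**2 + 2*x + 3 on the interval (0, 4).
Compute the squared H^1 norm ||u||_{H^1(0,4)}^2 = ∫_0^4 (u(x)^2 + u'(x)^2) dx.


||u||_{H^1}^2 = 1704308/105

The H^1 norm (squared) on an interval (0, L) is
  ||u||_{H^1}^2 = ∫_0^L u(x)^2 dx + ∫_0^L u'(x)^2 dx.
Compute u'(x) = 3*x**2 + 6*x + 2.
Then u(x)^2 = x**6 + 6*x**5 + 13*x**4 + 18*x**3 + 22*x**2 + 12*x + 9 and u'(x)^2 = 9*x**4 + 36*x**3 + 48*x**2 + 24*x + 4.
Integrate each monomial from 0 to 4 using ∫_0^4 c·x^n dx = c·4^(n+1)/(n+1):
  ∫_0^4 u(x)^2 dx = ∫_0^4 (x^6 + 6*x^5 + 13*x^4 + 18*x^3 + 22*x^2 + 12*x + 9) dx. Term by term:
    ∫_0^4 x^6 dx = 16384/7;  ∫_0^4 6*x^5 dx = 4096;  ∫_0^4 13*x^4 dx = 13312/5;
    ∫_0^4 18*x^3 dx = 1152;  ∫_0^4 22*x^2 dx = 1408/3;  ∫_0^4 12*x dx = 96;
    ∫_0^4 9 dx = 36.
  Sum: 16384/7 + 4096 + 13312/5 + 1152 + 1408/3 + 96 + 36 = 1139492/105.
  ∫_0^4 u'(x)^2 dx = ∫_0^4 (9*x^4 + 36*x^3 + 48*x^2 + 24*x + 4) dx. Term by term:
    ∫_0^4 9*x^4 dx = 9216/5;  ∫_0^4 36*x^3 dx = 2304;  ∫_0^4 48*x^2 dx = 1024;
    ∫_0^4 24*x dx = 192;  ∫_0^4 4 dx = 16.
  Sum: 9216/5 + 2304 + 1024 + 192 + 16 = 26896/5.
Adding: ||u||_{H^1}^2 = 1139492/105 + 26896/5 = 1704308/105.


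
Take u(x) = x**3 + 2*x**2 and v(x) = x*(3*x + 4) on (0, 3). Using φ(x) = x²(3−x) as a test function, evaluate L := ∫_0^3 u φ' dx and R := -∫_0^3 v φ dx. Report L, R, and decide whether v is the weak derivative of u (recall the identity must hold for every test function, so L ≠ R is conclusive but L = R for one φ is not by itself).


LHS = -243/2, RHS = -243/2. Yes, v = u' weakly.

u(x) = x**3 + 2*x**2, classical derivative u'(x) = 3*x**2 + 4*x.
φ(x) = x²(3−x), so φ'(x) = 3*x*(2 - x).
Note φ(0) = φ(3) = 0, so the boundary term u·φ vanishes.
LHS = ∫_0^3 u(x) φ'(x) dx = ∫_0^3 (-3*x^5 + 12*x^3) dx. Term by term:
  ∫_0^3 -3*x^5 dx = -729/2;  ∫_0^3 12*x^3 dx = 243.
Sum: -729/2 + 243 = -243/2.
So LHS = -243/2.
∫_0^3 v(x) φ(x) dx = ∫_0^3 (-3*x^5 + 5*x^4 + 12*x^3) dx. Term by term:
  ∫_0^3 -3*x^5 dx = -729/2;  ∫_0^3 5*x^4 dx = 243;  ∫_0^3 12*x^3 dx = 243.
Sum: -729/2 + 243 + 243 = 243/2.
So RHS = -∫_0^3 v(x) φ(x) dx = -243/2.
LHS = RHS, so the identity holds for this test φ.
Moreover u is smooth here and v(x) = u'(x) = 3*x**2 + 4*x pointwise, so the identity holds for every test function. Hence v is the weak derivative of u.


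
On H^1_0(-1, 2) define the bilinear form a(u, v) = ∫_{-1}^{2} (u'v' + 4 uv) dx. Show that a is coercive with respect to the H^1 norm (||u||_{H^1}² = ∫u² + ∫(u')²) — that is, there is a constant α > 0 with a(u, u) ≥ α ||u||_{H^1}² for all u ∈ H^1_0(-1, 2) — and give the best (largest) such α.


α = 1

Coercivity of a(·,·) on H^1_0(-1, 2) means a(u, u) ≥ α ||u||_{H^1}² for every u ∈ H^1_0.
The interval has length L = 3, and Poincaré/coercivity depend only on L. Here a(u, u) = ∫(u')² + (4)·∫u².
Here c = 4 ≥ 1, so a(u,u) = ∫(u')² + c∫u² ≥ ∫(u')² + ∫u² = ||u||_{H^1}², i.e. α = 1 works. No larger α is possible: a(u,u) ≥ α||u||_{H^1}² means (1−α)∫(u')² ≥ (α−c)∫u², and for the modes u_n = sin(nπ(x−x₀)/L) (x₀ the left endpoint) one has ∫u_n²/∫(u_n')² = (L/(nπ))² → 0, so a(u_n,u_n)/||u_n||_{H^1}² → 1. Hence the optimal constant is α = 1.
Therefore α = 1.


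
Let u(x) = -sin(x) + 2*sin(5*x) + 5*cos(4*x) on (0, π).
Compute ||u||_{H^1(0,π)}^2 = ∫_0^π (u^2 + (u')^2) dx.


||u||_{H^1(0,π)}^2 = 3604/9 + 531*π/2

u'(x) = -20*sin(4*x) - cos(x) + 10*cos(5*x).
Expand u² and (u')² and integrate term by term on (0, π), using: for integers n ≥ 1, ∫_0^π sin²(nx) dx = ∫_0^π cos²(nx) dx = π/2; for n ≠ n', ∫_0^π sin(nx)sin(n'x) dx = ∫_0^π cos(nx)cos(n'x) dx = 0; and by product-to-sum, ∫_0^π sin(nx)cos(n'x) dx = ½∫_0^π [sin((n+n')x) + sin((n−n')x)] dx, which is 0 when n+n' is even and 2n/(n²−n'²) when n+n' is odd (it need not vanish on (0, π)).
  u² squared terms: (-1)²·∫sin(x)² dx = 1·π/2 = π/2;  (2)²·∫sin(5x)² dx = 4·π/2 = 2*π;  (5)²·∫cos(4x)² dx = 25·π/2 = 25*π/2.
  u² cross terms: 2·(-1)·(2)·∫sin(x)·sin(5x) dx = -4·(0) = 0;  2·(-1)·(5)·∫sin(x)·cos(4x) dx = -10·(-2/15) = 4/3;  2·(2)·(5)·∫sin(5x)·cos(4x) dx = 20·(10/9) = 200/9.
  So ∫_0^π u² dx = π/2 + 2*π + 25*π/2 + 0 + 4/3 + 200/9 = 212/9 + 15*π.
  (u')² squared terms: (-1)²·∫cos(x)² dx = 1·π/2 = π/2;  (-20)²·∫sin(4x)² dx = 400·π/2 = 200*π;  (10)²·∫cos(5x)² dx = 100·π/2 = 50*π.
  (u')² cross terms: 2·(-1)·(-20)·∫cos(x)·sin(4x) dx = 40·(8/15) = 64/3;  2·(-1)·(10)·∫cos(x)·cos(5x) dx = -20·(0) = 0;  2·(-20)·(10)·∫sin(4x)·cos(5x) dx = -400·(-8/9) = 3200/9.
  So ∫_0^π (u')² dx = π/2 + 200*π + 50*π + 64/3 + 0 + 3200/9 = 3392/9 + 501*π/2.
||u||_{H^1}^2 = (212/9 + 15*π) + (3392/9 + 501*π/2) = 3604/9 + 531*π/2.


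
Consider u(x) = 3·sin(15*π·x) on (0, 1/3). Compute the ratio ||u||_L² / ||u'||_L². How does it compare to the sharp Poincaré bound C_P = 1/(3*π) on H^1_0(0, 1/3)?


||u||_L² / ||u'||_L² = 1/(15*π) < C_P = 1/(3*π).

u(x) = 3·sin(15*π·x), so u'(x) = 45*π*cos(15*π*x).
Writing u(x) = A·sin(kπx/L) with A = 3 and k = 5, use ∫_0^L sin²(kπx/L) dx = L/2 and ∫_0^L cos²(kπx/L) dx = L/2.
u² = 9·sin²(15*π·x) and (u')² = 2025*π^2·cos²(15*π·x), and each of sin², cos² integrates to L/2 = 1/6 over (0, 1/3).
∫_0^1/3 u² dx = 3/2, so ||u||_L² = sqrt(6)/2.
∫_0^1/3 (u')² dx = 675*π^2/2, so ||u'||_L² = 15*sqrt(6)*π/2.
Ratio ||u||_L² / ||u'||_L² = 1/(15*π).
Sharp Poincaré constant on H^1_0(0, 1/3) is C_P = L/π = 1/(3*π), achieved by sin(3*π·x).
This is the k = 5 harmonic; the ratio L/(kπ) is strictly less than C_P = L/π, consistent with the sharp inequality ||u||_L² ≤ C_P ||u'||_L².
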